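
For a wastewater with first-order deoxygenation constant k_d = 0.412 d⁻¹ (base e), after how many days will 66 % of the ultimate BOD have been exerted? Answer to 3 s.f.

t ≈ 2.62 d

y/L₀ = 1 − e^(−k_d t) = 0.66 ⇒ e^(−k_d t) = 0.340
t = −ln(0.340) / 0.412 = 1.079 / 0.412 = 2.618 d.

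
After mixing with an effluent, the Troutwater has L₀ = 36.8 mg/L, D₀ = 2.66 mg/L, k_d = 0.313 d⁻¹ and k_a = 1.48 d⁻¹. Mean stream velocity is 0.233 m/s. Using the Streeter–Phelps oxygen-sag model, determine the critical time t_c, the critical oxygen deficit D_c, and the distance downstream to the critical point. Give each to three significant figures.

t_c ≈ 1.06 d; D_c ≈ 5.58 mg/L; x_c ≈ 21.4 km

With k_a/k_d = 4.728 and 1 − D₀(k_a−k_d)/(k_d L₀) = 0.7305,
t_c = ln(4.728 × 0.7305) / (1.48 − 0.313) = ln(3.454) / 1.167 = 1.240/1.167 = 1.062 d.
D_c = (k_d/k_a) L₀ e^(−k_d t_c) = (0.313/1.48) × 36.8 × e^(−0.313×1.062) = 0.2115 × 36.8 × 0.7172 = 5.581 mg/L.
x_c = v t_c = 0.233 m/s × 1.062 d × 86400 s/d = 21380 m ≈ 21.4 km.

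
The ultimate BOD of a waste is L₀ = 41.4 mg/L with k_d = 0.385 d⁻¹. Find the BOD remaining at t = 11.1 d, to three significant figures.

L ≈ 0.577 mg/L

L_t = L₀ e^(−k_d t) = 41.4 × e^(−0.385×11.1) = 41.4 × 0.01393 = 0.5768 mg/L.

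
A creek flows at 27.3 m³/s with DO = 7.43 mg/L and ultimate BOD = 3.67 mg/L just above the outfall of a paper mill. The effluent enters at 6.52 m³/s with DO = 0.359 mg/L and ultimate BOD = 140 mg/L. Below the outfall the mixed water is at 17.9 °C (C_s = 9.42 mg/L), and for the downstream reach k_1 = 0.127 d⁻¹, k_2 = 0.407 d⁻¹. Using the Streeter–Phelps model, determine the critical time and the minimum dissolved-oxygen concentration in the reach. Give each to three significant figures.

Mixed DO = (27.3×7.43 + 6.52×0.359)/(27.3+6.52) = 205.2/33.82 = 6.067 mg/L.
Mixed L₀ = (27.3×3.67 + 6.52×140)/(33.82) = 1013/33.82 = 29.95 mg/L.
Initial deficit D₀ = C_s − DO₀ = 9.42 − 6.067 = 3.353 mg/L.
t_c = (1/0.2800) ln[(0.407/0.127)(1 − 3.353×0.2800/(0.127×29.95))] = 3.571 × ln(2.414) = 3.147 d.
D_c = (0.127/0.407) × 29.95 × e^(−0.127×3.147) = 0.3120 × 29.95 × 0.6705 = 6.267 mg/L.
Minimum DO = 9.42 − 6.267 = 3.153 mg/L.

t_c ≈ 3.15 d; minimum DO ≈ 3.15 mg/L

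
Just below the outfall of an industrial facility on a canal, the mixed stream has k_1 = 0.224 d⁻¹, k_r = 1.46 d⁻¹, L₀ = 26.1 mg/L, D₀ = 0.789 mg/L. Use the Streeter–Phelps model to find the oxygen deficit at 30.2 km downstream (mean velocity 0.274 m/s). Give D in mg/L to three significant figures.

D ≈ 2.94 mg/L

Travel time t = x/v = 30.2 km / (0.274 m/s) = 30200 m / 0.274 m/s = 110200 s = 1.276 d.
k_1 L₀/(k_r−k_1) = 0.224×26.1/(1.46−0.224) = 5.846/1.236 = 4.730 mg/L.
e^(−k_1 t) = e^(−0.224×1.276) = 0.7514; e^(−k_r t) = e^(−1.46×1.276) = 0.1553.
D = 4.730 × (0.7514 − 0.1553) + 0.789 × 0.1553 = 2.820 + 0.1225 = 2.942 mg/L.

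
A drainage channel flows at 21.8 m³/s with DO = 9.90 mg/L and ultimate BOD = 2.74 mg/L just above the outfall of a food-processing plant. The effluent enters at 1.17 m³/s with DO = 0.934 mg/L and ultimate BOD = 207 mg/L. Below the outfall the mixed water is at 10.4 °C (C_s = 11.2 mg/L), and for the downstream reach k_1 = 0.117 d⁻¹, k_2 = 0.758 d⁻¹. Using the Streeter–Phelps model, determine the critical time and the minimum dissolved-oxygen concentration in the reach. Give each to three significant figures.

t_c ≈ 0.860 d; minimum DO ≈ 9.37 mg/L

Mixed DO = (21.8×9.90 + 1.17×0.934)/(21.8+1.17) = 216.9/22.97 = 9.443 mg/L.
Mixed L₀ = (21.8×2.74 + 1.17×207)/(22.97) = 301.9/22.97 = 13.14 mg/L.
Initial deficit D₀ = C_s − DO₀ = 11.2 − 9.443 = 1.757 mg/L.
t_c = (1/0.6410) ln[(0.758/0.117)(1 − 1.757×0.6410/(0.117×13.14))] = 1.560 × ln(1.735) = 0.8595 d.
D_c = (0.117/0.758) × 13.14 × e^(−0.117×0.8595) = 0.1544 × 13.14 × 0.9043 = 1.835 mg/L.
Minimum DO = 11.2 − 1.835 = 9.365 mg/L.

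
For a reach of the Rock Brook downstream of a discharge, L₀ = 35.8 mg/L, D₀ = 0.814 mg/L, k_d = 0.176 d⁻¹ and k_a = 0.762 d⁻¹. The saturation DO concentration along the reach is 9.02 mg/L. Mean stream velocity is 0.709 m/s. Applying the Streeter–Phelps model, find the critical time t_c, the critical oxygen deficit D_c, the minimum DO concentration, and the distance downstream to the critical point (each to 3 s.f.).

With k_a/k_d = 4.330 and 1 − D₀(k_a−k_d)/(k_d L₀) = 0.9243,
t_c = ln(4.330 × 0.9243) / (0.762 − 0.176) = ln(4.002) / 0.5860 = 1.387/0.5860 = 2.366 d.
L(t_c) = L₀ e^(−k_d t_c) = 35.8 × 0.6594 = 23.60 mg/L, and at the critical point k_a D_c = k_d L, so D_c = (0.176/0.762) × 23.60 = 5.452 mg/L.
Minimum DO = C_s − D_c = 9.02 − 5.452 = 3.568 mg/L.
x_c = v t_c = 0.709 m/s × 2.366 d × 86400 s/d = 145000 m ≈ 145 km.

t_c ≈ 2.37 d; D_c ≈ 5.45 mg/L; min DO ≈ 3.57 mg/L; x_c ≈ 145 km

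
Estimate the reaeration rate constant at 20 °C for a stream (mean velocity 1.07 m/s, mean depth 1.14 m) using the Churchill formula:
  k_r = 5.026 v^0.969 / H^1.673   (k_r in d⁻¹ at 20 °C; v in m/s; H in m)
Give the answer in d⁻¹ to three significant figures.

k_r = 5.026 × 1.07^0.969 / 1.14^1.673 = 5.026 × 1.068 / 1.245 = 4.310 d⁻¹.

k_r ≈ 4.31 d⁻¹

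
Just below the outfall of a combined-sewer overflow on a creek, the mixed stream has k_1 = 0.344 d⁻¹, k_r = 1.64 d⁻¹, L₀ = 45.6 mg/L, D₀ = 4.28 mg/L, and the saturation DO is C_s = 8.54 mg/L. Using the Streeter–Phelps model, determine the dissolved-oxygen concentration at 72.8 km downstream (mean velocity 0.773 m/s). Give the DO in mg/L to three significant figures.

DO ≈ 1.53 mg/L

Travel time t = x/v = 72.8 km / (0.773 m/s) = 72800 m / 0.773 m/s = 94180 s = 1.090 d.
k_1 L₀/(k_r−k_1) = 0.344×45.6/(1.64−0.344) = 15.69/1.296 = 12.10 mg/L.
e^(−k_1 t) = e^(−0.344×1.090) = 0.6873; e^(−k_r t) = e^(−1.64×1.090) = 0.1674.
D = 12.10 × (0.6873 − 0.1674) + 4.28 × 0.1674 = 6.293 + 0.7163 = 7.010 mg/L.
DO = C_s − D = 8.54 − 7.010 = 1.530 mg/L.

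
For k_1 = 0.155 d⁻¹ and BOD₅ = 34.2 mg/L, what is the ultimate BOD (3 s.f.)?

L₀ ≈ 63.4 mg/L

BOD₅ = L₀(1 − e^(−5k_1)) ⇒ L₀ = BOD₅ / (1 − e^(−5×0.155))
= 34.2 / (1 − 0.4607) = 34.2 / 0.5393 = 63.42 mg/L.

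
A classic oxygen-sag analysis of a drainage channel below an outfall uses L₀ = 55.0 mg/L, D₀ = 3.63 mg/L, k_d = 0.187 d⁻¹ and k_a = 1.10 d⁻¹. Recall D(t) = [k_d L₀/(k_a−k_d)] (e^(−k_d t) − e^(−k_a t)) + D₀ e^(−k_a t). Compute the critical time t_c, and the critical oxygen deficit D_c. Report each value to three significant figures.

t_c ≈ 1.51 d; D_c ≈ 7.04 mg/L

With k_a/k_d = 5.882 and 1 − D₀(k_a−k_d)/(k_d L₀) = 0.6778,
t_c = ln(5.882 × 0.6778) / (1.10 − 0.187) = ln(3.987) / 0.9130 = 1.383/0.9130 = 1.515 d.
L(t_c) = L₀ e^(−k_d t_c) = 55.0 × 0.7533 = 41.43 mg/L, and at the critical point k_a D_c = k_d L, so D_c = (0.187/1.10) × 41.43 = 7.044 mg/L.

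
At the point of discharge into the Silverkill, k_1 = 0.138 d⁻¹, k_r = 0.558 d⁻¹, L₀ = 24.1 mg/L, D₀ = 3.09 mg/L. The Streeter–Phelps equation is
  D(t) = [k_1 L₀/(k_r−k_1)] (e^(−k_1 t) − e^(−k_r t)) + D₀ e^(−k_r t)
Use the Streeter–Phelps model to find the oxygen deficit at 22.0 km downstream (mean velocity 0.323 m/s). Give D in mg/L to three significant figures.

Travel time t = x/v = 22.0 km / (0.323 m/s) = 22000 m / 0.323 m/s = 68110 s = 0.7883 d.
k_1 L₀/(k_r−k_1) = 0.138×24.1/(0.558−0.138) = 3.326/0.4200 = 7.919 mg/L.
e^(−k_1 t) = e^(−0.138×0.7883) = 0.8969; e^(−k_r t) = e^(−0.558×0.7883) = 0.6441.
D = 7.919 × (0.8969 − 0.6441) + 3.09 × 0.6441 = 2.002 + 1.990 = 3.992 mg/L.

D ≈ 3.99 mg/L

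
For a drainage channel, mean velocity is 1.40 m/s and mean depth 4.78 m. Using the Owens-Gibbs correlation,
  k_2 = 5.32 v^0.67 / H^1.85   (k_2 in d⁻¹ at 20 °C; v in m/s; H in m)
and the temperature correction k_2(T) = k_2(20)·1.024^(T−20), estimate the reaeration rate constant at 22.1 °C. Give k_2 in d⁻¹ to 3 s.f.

k_2 ≈ 0.388 d⁻¹

k_2(20) = 5.32 × 1.40^0.67 / 4.78^1.85 = 5.32 × 1.253 / 18.07 = 0.3689 d⁻¹.
k_2(22.1) = 0.3689 × 1.024^(22.1−20) = 0.3689 × 1.051 = 0.3877 d⁻¹.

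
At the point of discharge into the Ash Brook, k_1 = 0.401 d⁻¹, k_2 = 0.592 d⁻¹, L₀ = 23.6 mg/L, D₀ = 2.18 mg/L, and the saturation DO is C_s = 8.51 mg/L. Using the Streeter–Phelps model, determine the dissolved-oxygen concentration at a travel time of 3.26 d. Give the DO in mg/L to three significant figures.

DO ≈ 1.98 mg/L

k_1 L₀/(k_2−k_1) = 0.401×23.6/(0.592−0.401) = 9.464/0.1910 = 49.55 mg/L.
e^(−k_1 t) = e^(−0.401×3.260) = 0.2706; e^(−k_2 t) = e^(−0.592×3.260) = 0.1452.
D = 49.55 × (0.2706 − 0.1452) + 2.18 × 0.1452 = 6.213 + 0.3164 = 6.530 mg/L.
DO = C_s − D = 8.51 − 6.530 = 1.980 mg/L.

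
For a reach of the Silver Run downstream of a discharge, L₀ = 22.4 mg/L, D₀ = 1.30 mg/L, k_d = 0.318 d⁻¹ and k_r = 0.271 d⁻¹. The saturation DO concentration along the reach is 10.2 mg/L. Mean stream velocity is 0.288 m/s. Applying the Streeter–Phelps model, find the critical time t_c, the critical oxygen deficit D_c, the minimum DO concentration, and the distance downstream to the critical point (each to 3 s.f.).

At the critical point dD/dt = 0, so k_d L₀ e^(−k_d t) = k_r D. Substituting D(t) from the Streeter–Phelps equation and solving for t gives
t_c = ln[(k_r/k_d)(1 − D₀(k_r−k_d)/(k_d L₀))] / (k_r−k_d).
Here k_r−k_d = -0.04700 d⁻¹ and 1 − D₀(k_r−k_d)/(k_d L₀) = 1 − 1.30×-0.04700/(0.318×22.4) = 1.009, so
t_c = ln(0.8522 × 1.009) / -0.04700 = -0.1514 / -0.04700 = 3.221 d.
D_c = (k_d/k_r) L₀ e^(−k_d t_c) = (0.318/0.271) × 22.4 × e^(−0.318×3.221) = 1.173 × 22.4 × 0.3590 = 9.437 mg/L.
Minimum DO = C_s − D_c = 10.2 − 9.437 = 0.7626 mg/L.
x_c = v t_c = 0.288 m/s × 3.221 d × 86400 s/d = 80150 m ≈ 80.2 km.

t_c ≈ 3.22 d; D_c ≈ 9.44 mg/L; min DO ≈ 0.763 mg/L; x_c ≈ 80.2 km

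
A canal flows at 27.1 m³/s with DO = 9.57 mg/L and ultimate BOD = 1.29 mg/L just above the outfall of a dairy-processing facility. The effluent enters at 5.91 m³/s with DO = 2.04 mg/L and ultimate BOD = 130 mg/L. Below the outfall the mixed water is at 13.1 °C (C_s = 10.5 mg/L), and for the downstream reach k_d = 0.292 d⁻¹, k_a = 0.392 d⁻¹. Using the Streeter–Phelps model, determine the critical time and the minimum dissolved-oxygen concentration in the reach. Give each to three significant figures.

Mixed DO = (27.1×9.57 + 5.91×2.04)/(27.1+5.91) = 271.4/33.01 = 8.222 mg/L.
Mixed L₀ = (27.1×1.29 + 5.91×130)/(33.01) = 803.3/33.01 = 24.33 mg/L.
Initial deficit D₀ = C_s − DO₀ = 10.5 − 8.222 = 2.278 mg/L.
t_c = (1/0.1000) ln[(0.392/0.292)(1 − 2.278×0.1000/(0.292×24.33))] = 10.00 × ln(1.299) = 2.619 d.
D_c = (0.292/0.392) × 24.33 × e^(−0.292×2.619) = 0.7449 × 24.33 × 0.4654 = 8.436 mg/L.
Minimum DO = 10.5 − 8.436 = 2.064 mg/L.

t_c ≈ 2.62 d; minimum DO ≈ 2.06 mg/L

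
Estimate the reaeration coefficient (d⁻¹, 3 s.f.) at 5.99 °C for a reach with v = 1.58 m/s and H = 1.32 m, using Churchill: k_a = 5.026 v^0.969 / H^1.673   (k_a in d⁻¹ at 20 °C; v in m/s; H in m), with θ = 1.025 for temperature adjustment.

k_a ≈ 3.48 d⁻¹

k_a(20) = 5.026 × 1.58^0.969 / 1.32^1.673 = 5.026 × 1.558 / 1.591 = 4.920 d⁻¹.
k_a(5.99) = 4.920 × 1.025^(5.99−20) = 4.920 × 0.7076 = 3.481 d⁻¹.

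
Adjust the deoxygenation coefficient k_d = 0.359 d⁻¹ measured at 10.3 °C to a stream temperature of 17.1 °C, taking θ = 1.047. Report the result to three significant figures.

k_d ≈ 0.491 d⁻¹

k_d(T₂) = k_d(T₁) · θ^(T₂−T₁) = 0.359 × 1.047^(17.1−10.3)
= 0.359 × 1.047^6.80 = 0.359 × 1.367 = 0.4906 d⁻¹.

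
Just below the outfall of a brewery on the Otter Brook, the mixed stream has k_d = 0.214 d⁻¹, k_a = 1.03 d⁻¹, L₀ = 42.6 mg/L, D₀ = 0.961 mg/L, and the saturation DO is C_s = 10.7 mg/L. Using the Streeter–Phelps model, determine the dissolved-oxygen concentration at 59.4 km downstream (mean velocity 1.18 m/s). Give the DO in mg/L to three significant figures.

DO ≈ 6.44 mg/L

Travel time t = x/v = 59.4 km / (1.18 m/s) = 59400 m / 1.18 m/s = 50340 s = 0.5826 d.
k_d L₀/(k_a−k_d) = 0.214×42.6/(1.03−0.214) = 9.116/0.8160 = 11.17 mg/L.
e^(−k_d t) = e^(−0.214×0.5826) = 0.8828; e^(−k_a t) = e^(−1.03×0.5826) = 0.5488.
D = 11.17 × (0.8828 − 0.5488) + 0.961 × 0.5488 = 3.732 + 0.5274 = 4.259 mg/L.
DO = C_s − D = 10.7 − 4.259 = 6.441 mg/L.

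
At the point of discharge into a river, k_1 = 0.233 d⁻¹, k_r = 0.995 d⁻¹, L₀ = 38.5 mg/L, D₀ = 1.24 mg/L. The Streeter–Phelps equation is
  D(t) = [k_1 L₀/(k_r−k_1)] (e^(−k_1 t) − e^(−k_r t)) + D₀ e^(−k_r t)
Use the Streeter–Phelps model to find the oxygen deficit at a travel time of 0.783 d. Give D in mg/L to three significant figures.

k_1 L₀/(k_r−k_1) = 0.233×38.5/(0.995−0.233) = 8.971/0.7620 = 11.77 mg/L.
e^(−k_1 t) = e^(−0.233×0.7830) = 0.8332; e^(−k_r t) = e^(−0.995×0.7830) = 0.4588.
D = 11.77 × (0.8332 − 0.4588) + 1.24 × 0.4588 = 4.408 + 0.5689 = 4.977 mg/L.

D ≈ 4.98 mg/L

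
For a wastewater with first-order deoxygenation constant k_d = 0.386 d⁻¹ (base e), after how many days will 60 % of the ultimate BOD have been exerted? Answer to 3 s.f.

t ≈ 2.37 d

y/L₀ = 1 − e^(−k_d t) = 0.60 ⇒ e^(−k_d t) = 0.400
t = −ln(0.400) / 0.386 = 0.9163 / 0.386 = 2.374 d.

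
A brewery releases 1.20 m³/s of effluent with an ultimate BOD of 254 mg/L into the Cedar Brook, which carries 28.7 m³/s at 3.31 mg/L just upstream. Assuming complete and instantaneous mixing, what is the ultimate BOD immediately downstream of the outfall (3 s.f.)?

Flow-weighted mixing: C = (Q_r C_r + Q_w C_w)/(Q_r + Q_w)
= (28.7×3.31 + 1.20×254)/(28.7 + 1.20) = 399.8/29.90 = 13.37 mg/L.

13.4 mg/L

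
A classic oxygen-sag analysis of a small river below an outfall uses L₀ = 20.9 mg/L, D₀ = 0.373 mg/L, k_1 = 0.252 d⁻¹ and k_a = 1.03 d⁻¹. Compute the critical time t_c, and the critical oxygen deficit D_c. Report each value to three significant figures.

At the critical point dD/dt = 0, so k_1 L₀ e^(−k_1 t) = k_a D. Substituting D(t) from the Streeter–Phelps equation and solving for t gives
t_c = ln[(k_a/k_1)(1 − D₀(k_a−k_1)/(k_1 L₀))] / (k_a−k_1).
Here k_a−k_1 = 0.7780 d⁻¹ and 1 − D₀(k_a−k_1)/(k_1 L₀) = 1 − 0.373×0.7780/(0.252×20.9) = 0.9449, so
t_c = ln(4.087 × 0.9449) / 0.7780 = 1.351 / 0.7780 = 1.737 d.
L(t_c) = L₀ e^(−k_1 t_c) = 20.9 × 0.6455 = 13.49 mg/L, and at the critical point k_a D_c = k_1 L, so D_c = (0.252/1.03) × 13.49 = 3.301 mg/L.

t_c ≈ 1.74 d; D_c ≈ 3.30 mg/L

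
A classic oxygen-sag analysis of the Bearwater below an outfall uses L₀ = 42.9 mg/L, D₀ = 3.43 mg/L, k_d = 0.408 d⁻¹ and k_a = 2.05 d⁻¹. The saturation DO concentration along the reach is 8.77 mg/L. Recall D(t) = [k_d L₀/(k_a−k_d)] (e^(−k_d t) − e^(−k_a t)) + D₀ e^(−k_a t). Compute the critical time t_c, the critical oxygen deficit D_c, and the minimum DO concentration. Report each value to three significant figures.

t_c ≈ 0.747 d; D_c ≈ 6.30 mg/L; min DO ≈ 2.47 mg/L

At the critical point dD/dt = 0, so k_d L₀ e^(−k_d t) = k_a D. Substituting D(t) from the Streeter–Phelps equation and solving for t gives
t_c = ln[(k_a/k_d)(1 − D₀(k_a−k_d)/(k_d L₀))] / (k_a−k_d).
Here k_a−k_d = 1.642 d⁻¹ and 1 − D₀(k_a−k_d)/(k_d L₀) = 1 − 3.43×1.642/(0.408×42.9) = 0.6782, so
t_c = ln(5.025 × 0.6782) / 1.642 = 1.226 / 1.642 = 0.7467 d.
L(t_c) = L₀ e^(−k_d t_c) = 42.9 × 0.7374 = 31.63 mg/L, and at the critical point k_a D_c = k_d L, so D_c = (0.408/2.05) × 31.63 = 6.296 mg/L.
Minimum DO = C_s − D_c = 8.77 − 6.296 = 2.474 mg/L.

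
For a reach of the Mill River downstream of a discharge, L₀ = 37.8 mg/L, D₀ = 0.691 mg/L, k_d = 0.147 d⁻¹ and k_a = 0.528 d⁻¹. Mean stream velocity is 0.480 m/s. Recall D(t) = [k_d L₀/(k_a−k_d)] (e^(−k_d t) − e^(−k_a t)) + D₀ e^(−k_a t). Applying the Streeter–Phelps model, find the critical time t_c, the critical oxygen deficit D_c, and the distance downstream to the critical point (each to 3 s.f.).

t_c ≈ 3.23 d; D_c ≈ 6.55 mg/L; x_c ≈ 134 km

t_c = [1/(k_a−k_d)] ln[(k_a/k_d)(1 − D₀(k_a−k_d)/(k_d L₀))]
= [1/(0.528−0.147)] ln[(0.528/0.147)(1 − 0.691×0.3810/(0.147×37.8))]
= (1/0.3810) ln[3.592 × 0.9526] = 2.625 × ln(3.422) = 2.625 × 1.230 = 3.229 d.
L(t_c) = L₀ e^(−k_d t_c) = 37.8 × 0.6221 = 23.52 mg/L, and at the critical point k_a D_c = k_d L, so D_c = (0.147/0.528) × 23.52 = 6.547 mg/L.
x_c = v t_c = 0.480 m/s × 3.229 d × 86400 s/d = 133900 m ≈ 134 km.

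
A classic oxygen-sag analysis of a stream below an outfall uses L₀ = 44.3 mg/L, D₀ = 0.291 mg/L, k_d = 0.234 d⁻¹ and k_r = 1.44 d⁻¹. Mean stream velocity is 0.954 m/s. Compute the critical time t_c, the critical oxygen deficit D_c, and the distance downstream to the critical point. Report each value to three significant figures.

t_c ≈ 1.48 d; D_c ≈ 5.09 mg/L; x_c ≈ 122 km

t_c = [1/(k_r−k_d)] ln[(k_r/k_d)(1 − D₀(k_r−k_d)/(k_d L₀))]
= [1/(1.44−0.234)] ln[(1.44/0.234)(1 − 0.291×1.206/(0.234×44.3))]
= (1/1.206) ln[6.154 × 0.9661] = 0.8292 × ln(5.946) = 0.8292 × 1.783 = 1.478 d.
D_c = (k_d/k_r) L₀ e^(−k_d t_c) = (0.234/1.44) × 44.3 × e^(−0.234×1.478) = 0.1625 × 44.3 × 0.7076 = 5.094 mg/L.
x_c = v t_c = 0.954 m/s × 1.478 d × 86400 s/d = 121800 m ≈ 122 km.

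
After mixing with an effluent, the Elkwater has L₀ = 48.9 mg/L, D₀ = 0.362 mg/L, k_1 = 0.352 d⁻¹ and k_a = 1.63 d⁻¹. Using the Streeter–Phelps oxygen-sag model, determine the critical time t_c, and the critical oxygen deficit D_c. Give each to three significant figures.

With k_a/k_1 = 4.631 and 1 − D₀(k_a−k_1)/(k_1 L₀) = 0.9731,
t_c = ln(4.631 × 0.9731) / (1.63 − 0.352) = ln(4.506) / 1.278 = 1.505/1.278 = 1.178 d.
D_c = (k_1/k_a) L₀ e^(−k_1 t_c) = (0.352/1.63) × 48.9 × e^(−0.352×1.178) = 0.2160 × 48.9 × 0.6606 = 6.976 mg/L.

t_c ≈ 1.18 d; D_c ≈ 6.98 mg/L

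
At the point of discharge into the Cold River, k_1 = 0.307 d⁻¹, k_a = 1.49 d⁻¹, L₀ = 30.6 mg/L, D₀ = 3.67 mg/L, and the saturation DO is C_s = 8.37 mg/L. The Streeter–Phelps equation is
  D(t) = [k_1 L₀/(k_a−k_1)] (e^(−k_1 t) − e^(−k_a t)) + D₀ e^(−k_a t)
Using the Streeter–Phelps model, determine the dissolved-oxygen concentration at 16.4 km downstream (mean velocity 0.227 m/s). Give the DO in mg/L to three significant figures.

Travel time t = x/v = 16.4 km / (0.227 m/s) = 16400 m / 0.227 m/s = 72250 s = 0.8362 d.
k_1 L₀/(k_a−k_1) = 0.307×30.6/(1.49−0.307) = 9.394/1.183 = 7.941 mg/L.
e^(−k_1 t) = e^(−0.307×0.8362) = 0.7736; e^(−k_a t) = e^(−1.49×0.8362) = 0.2877.
D = 7.941 × (0.7736 − 0.2877) + 3.67 × 0.2877 = 3.859 + 1.056 = 4.914 mg/L.
DO = C_s − D = 8.37 − 4.914 = 3.456 mg/L.

DO ≈ 3.46 mg/L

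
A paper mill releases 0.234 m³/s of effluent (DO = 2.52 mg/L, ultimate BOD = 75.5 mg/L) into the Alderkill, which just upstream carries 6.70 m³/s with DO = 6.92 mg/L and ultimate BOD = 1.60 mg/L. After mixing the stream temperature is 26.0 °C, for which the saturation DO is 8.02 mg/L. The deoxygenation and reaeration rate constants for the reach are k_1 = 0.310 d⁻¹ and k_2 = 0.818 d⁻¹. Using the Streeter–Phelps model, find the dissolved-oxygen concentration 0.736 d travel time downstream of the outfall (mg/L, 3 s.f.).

DO ≈ 6.72 mg/L

Mixed DO = (6.70×6.92 + 0.234×2.52)/(6.70+0.234) = 46.95/6.934 = 6.772 mg/L.
Mixed L₀ = (6.70×1.60 + 0.234×75.5)/(6.934) = 28.39/6.934 = 4.094 mg/L.
Initial deficit D₀ = C_s − DO₀ = 8.02 − 6.772 = 1.248 mg/L.
D(0.736) = [0.310×4.094/(0.818−0.310)](e^(−0.310×0.736) − e^(−0.818×0.736)) + 1.248 e^(−0.818×0.736)
= 2.498 × (0.7960 − 0.5477) + 1.248 × 0.5477 = 1.304 mg/L.
DO = 8.02 − 1.304 = 6.716 mg/L.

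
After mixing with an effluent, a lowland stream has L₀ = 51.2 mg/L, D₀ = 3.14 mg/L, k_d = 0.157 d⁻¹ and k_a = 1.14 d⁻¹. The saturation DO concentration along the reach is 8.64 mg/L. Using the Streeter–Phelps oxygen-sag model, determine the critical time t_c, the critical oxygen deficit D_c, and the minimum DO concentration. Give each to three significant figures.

At the critical point dD/dt = 0, so k_d L₀ e^(−k_d t) = k_a D. Substituting D(t) from the Streeter–Phelps equation and solving for t gives
t_c = ln[(k_a/k_d)(1 − D₀(k_a−k_d)/(k_d L₀))] / (k_a−k_d).
Here k_a−k_d = 0.9830 d⁻¹ and 1 − D₀(k_a−k_d)/(k_d L₀) = 1 − 3.14×0.9830/(0.157×51.2) = 0.6160, so
t_c = ln(7.261 × 0.6160) / 0.9830 = 1.498 / 0.9830 = 1.524 d.
L(t_c) = L₀ e^(−k_d t_c) = 51.2 × 0.7872 = 40.31 mg/L, and at the critical point k_a D_c = k_d L, so D_c = (0.157/1.14) × 40.31 = 5.551 mg/L.
Minimum DO = C_s − D_c = 8.64 − 5.551 = 3.089 mg/L.

t_c ≈ 1.52 d; D_c ≈ 5.55 mg/L; min DO ≈ 3.09 mg/L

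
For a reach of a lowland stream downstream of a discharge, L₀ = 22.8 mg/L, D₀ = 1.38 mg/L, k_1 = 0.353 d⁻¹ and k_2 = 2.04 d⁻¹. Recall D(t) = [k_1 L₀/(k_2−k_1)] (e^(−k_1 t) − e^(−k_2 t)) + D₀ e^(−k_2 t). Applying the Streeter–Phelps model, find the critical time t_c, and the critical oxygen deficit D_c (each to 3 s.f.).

t_c = [1/(k_2−k_1)] ln[(k_2/k_1)(1 − D₀(k_2−k_1)/(k_1 L₀))]
= [1/(2.04−0.353)] ln[(2.04/0.353)(1 − 1.38×1.687/(0.353×22.8))]
= (1/1.687) ln[5.779 × 0.7107] = 0.5928 × ln(4.107) = 0.5928 × 1.413 = 0.8375 d.
L(t_c) = L₀ e^(−k_1 t_c) = 22.8 × 0.7441 = 16.96 mg/L, and at the critical point k_2 D_c = k_1 L, so D_c = (0.353/2.04) × 16.96 = 2.936 mg/L.

t_c ≈ 0.837 d; D_c ≈ 2.94 mg/L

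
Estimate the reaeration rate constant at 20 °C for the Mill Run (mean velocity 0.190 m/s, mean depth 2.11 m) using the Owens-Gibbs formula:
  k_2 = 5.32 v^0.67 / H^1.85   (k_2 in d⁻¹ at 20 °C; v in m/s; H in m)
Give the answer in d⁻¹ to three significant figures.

k_2 = 5.32 × 0.190^0.67 / 2.11^1.85 = 5.32 × 0.3287 / 3.980 = 0.4393 d⁻¹.

k_2 ≈ 0.439 d⁻¹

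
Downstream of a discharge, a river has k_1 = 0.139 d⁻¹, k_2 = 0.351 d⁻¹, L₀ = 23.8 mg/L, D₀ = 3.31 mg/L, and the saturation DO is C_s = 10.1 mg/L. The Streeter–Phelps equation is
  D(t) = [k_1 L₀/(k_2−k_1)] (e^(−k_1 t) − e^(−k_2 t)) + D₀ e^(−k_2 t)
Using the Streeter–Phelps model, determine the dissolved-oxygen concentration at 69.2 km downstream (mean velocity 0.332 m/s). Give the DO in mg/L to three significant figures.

Travel time t = x/v = 69.2 km / (0.332 m/s) = 69200 m / 0.332 m/s = 208400 s = 2.412 d.
k_1 L₀/(k_2−k_1) = 0.139×23.8/(0.351−0.139) = 3.308/0.2120 = 15.60 mg/L.
e^(−k_1 t) = e^(−0.139×2.412) = 0.7151; e^(−k_2 t) = e^(−0.351×2.412) = 0.4288.
D = 15.60 × (0.7151 − 0.4288) + 3.31 × 0.4288 = 4.468 + 1.419 = 5.887 mg/L.
DO = C_s − D = 10.1 − 5.887 = 4.213 mg/L.

DO ≈ 4.21 mg/L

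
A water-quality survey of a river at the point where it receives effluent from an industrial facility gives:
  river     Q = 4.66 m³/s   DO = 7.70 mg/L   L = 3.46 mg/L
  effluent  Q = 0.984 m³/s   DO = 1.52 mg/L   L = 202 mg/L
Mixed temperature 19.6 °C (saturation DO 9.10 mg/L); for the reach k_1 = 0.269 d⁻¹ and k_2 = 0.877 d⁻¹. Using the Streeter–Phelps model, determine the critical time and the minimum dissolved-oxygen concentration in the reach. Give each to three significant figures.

Mixed DO = (4.66×7.70 + 0.984×1.52)/(4.66+0.984) = 37.38/5.644 = 6.623 mg/L.
Mixed L₀ = (4.66×3.46 + 0.984×202)/(5.644) = 214.9/5.644 = 38.07 mg/L.
Initial deficit D₀ = C_s − DO₀ = 9.10 − 6.623 = 2.477 mg/L.
t_c = (1/0.6080) ln[(0.877/0.269)(1 − 2.477×0.6080/(0.269×38.07))] = 1.645 × ln(2.781) = 1.682 d.
D_c = (0.269/0.877) × 38.07 × e^(−0.269×1.682) = 0.3067 × 38.07 × 0.6360 = 7.428 mg/L.
Minimum DO = 9.10 − 7.428 = 1.672 mg/L.

t_c ≈ 1.68 d; minimum DO ≈ 1.67 mg/L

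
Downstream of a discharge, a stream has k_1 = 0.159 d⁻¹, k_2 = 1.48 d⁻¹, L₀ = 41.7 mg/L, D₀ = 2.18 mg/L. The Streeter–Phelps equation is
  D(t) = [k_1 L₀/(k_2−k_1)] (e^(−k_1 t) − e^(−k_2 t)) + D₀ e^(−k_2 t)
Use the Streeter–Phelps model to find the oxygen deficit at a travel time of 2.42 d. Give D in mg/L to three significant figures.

k_1 L₀/(k_2−k_1) = 0.159×41.7/(1.48−0.159) = 6.630/1.321 = 5.019 mg/L.
e^(−k_1 t) = e^(−0.159×2.420) = 0.6806; e^(−k_2 t) = e^(−1.48×2.420) = 0.02783.
D = 5.019 × (0.6806 − 0.02783) + 2.18 × 0.02783 = 3.276 + 0.06067 = 3.337 mg/L.

D ≈ 3.34 mg/L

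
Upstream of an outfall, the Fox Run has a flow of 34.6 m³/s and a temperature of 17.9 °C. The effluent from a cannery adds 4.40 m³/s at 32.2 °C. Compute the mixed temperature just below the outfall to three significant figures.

19.5 °C

Flow-weighted mixing: C = (Q_r C_r + Q_w C_w)/(Q_r + Q_w)
= (34.6×17.9 + 4.40×32.2)/(34.6 + 4.40) = 761.0/39.00 = 19.51 °C.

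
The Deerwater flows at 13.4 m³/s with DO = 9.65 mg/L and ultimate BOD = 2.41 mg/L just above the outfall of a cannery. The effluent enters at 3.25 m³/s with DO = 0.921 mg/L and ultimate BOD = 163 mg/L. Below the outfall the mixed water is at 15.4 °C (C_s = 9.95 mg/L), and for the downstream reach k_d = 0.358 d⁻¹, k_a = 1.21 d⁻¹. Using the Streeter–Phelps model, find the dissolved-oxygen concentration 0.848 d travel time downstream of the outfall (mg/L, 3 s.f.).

Mixed DO = (13.4×9.65 + 3.25×0.921)/(13.4+3.25) = 132.3/16.65 = 7.946 mg/L.
Mixed L₀ = (13.4×2.41 + 3.25×163)/(16.65) = 562.0/16.65 = 33.76 mg/L.
Initial deficit D₀ = C_s − DO₀ = 9.95 − 7.946 = 2.004 mg/L.
D(0.848) = [0.358×33.76/(1.21−0.358)](e^(−0.358×0.848) − e^(−1.21×0.848)) + 2.004 e^(−1.21×0.848)
= 14.18 × (0.7382 − 0.3584) + 2.004 × 0.3584 = 6.105 mg/L.
DO = 9.95 − 6.105 = 3.845 mg/L.

DO ≈ 3.85 mg/L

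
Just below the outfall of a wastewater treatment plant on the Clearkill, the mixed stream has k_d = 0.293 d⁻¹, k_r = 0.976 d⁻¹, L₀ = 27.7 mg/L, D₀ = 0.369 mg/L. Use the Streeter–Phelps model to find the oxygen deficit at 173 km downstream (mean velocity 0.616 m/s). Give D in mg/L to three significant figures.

D ≈ 4.10 mg/L

Travel time t = x/v = 173 km / (0.616 m/s) = 173000 m / 0.616 m/s = 280800 s = 3.251 d.
k_d L₀/(k_r−k_d) = 0.293×27.7/(0.976−0.293) = 8.116/0.6830 = 11.88 mg/L.
e^(−k_d t) = e^(−0.293×3.251) = 0.3858; e^(−k_r t) = e^(−0.976×3.251) = 0.04190.
D = 11.88 × (0.3858 − 0.04190) + 0.369 × 0.04190 = 4.087 + 0.01546 = 4.102 mg/L.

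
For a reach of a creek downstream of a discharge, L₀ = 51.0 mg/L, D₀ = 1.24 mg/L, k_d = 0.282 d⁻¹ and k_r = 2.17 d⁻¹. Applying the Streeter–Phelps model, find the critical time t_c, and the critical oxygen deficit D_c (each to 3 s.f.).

t_c ≈ 0.987 d; D_c ≈ 5.02 mg/L

t_c = [1/(k_r−k_d)] ln[(k_r/k_d)(1 − D₀(k_r−k_d)/(k_d L₀))]
= [1/(2.17−0.282)] ln[(2.17/0.282)(1 − 1.24×1.888/(0.282×51.0))]
= (1/1.888) ln[7.695 × 0.8372] = 0.5297 × ln(6.442) = 0.5297 × 1.863 = 0.9867 d.
L(t_c) = L₀ e^(−k_d t_c) = 51.0 × 0.7571 = 38.61 mg/L, and at the critical point k_r D_c = k_d L, so D_c = (0.282/2.17) × 38.61 = 5.018 mg/L.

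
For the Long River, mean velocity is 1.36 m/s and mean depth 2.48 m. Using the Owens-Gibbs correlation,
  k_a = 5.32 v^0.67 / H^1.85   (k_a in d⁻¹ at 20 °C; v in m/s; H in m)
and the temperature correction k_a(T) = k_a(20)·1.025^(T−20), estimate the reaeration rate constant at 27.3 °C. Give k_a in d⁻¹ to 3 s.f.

k_a(20) = 5.32 × 1.36^0.67 / 2.48^1.85 = 5.32 × 1.229 / 5.367 = 1.218 d⁻¹.
k_a(27.3) = 1.218 × 1.025^(27.3−20) = 1.218 × 1.198 = 1.459 d⁻¹.

k_a ≈ 1.46 d⁻¹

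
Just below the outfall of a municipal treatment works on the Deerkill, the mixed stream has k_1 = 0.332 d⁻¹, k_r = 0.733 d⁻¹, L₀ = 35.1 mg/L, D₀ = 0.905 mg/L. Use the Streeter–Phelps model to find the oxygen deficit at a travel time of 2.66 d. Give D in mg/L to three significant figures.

k_1 L₀/(k_r−k_1) = 0.332×35.1/(0.733−0.332) = 11.65/0.4010 = 29.06 mg/L.
e^(−k_1 t) = e^(−0.332×2.660) = 0.4135; e^(−k_r t) = e^(−0.733×2.660) = 0.1423.
D = 29.06 × (0.4135 − 0.1423) + 0.905 × 0.1423 = 7.881 + 0.1288 = 8.010 mg/L.

D ≈ 8.01 mg/L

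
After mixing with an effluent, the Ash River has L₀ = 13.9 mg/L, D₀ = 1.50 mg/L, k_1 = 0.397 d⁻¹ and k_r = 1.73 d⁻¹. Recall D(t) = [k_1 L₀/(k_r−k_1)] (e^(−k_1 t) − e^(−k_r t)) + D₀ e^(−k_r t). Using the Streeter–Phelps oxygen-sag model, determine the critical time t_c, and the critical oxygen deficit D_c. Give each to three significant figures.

t_c = [1/(k_r−k_1)] ln[(k_r/k_1)(1 − D₀(k_r−k_1)/(k_1 L₀))]
= [1/(1.73−0.397)] ln[(1.73/0.397)(1 − 1.50×1.333/(0.397×13.9))]
= (1/1.333) ln[4.358 × 0.6377] = 0.7502 × ln(2.779) = 0.7502 × 1.022 = 0.7667 d.
D_c = (k_1/k_r) L₀ e^(−k_1 t_c) = (0.397/1.73) × 13.9 × e^(−0.397×0.7667) = 0.2295 × 13.9 × 0.7376 = 2.353 mg/L.

t_c ≈ 0.767 d; D_c ≈ 2.35 mg/L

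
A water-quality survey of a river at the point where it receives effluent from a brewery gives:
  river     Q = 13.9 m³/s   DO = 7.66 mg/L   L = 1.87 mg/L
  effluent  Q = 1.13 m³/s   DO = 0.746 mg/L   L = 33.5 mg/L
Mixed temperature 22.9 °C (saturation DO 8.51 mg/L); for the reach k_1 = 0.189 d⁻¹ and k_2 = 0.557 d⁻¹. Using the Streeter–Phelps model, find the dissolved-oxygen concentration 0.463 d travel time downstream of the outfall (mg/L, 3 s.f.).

DO ≈ 7.14 mg/L

Mixed DO = (13.9×7.66 + 1.13×0.746)/(13.9+1.13) = 107.3/15.03 = 7.140 mg/L.
Mixed L₀ = (13.9×1.87 + 1.13×33.5)/(15.03) = 63.85/15.03 = 4.248 mg/L.
Initial deficit D₀ = C_s − DO₀ = 8.51 − 7.140 = 1.370 mg/L.
D(0.463) = [0.189×4.248/(0.557−0.189)](e^(−0.189×0.463) − e^(−0.557×0.463)) + 1.370 e^(−0.557×0.463)
= 2.182 × (0.9162 − 0.7727) + 1.370 × 0.7727 = 1.372 mg/L.
DO = 8.51 − 1.372 = 7.138 mg/L.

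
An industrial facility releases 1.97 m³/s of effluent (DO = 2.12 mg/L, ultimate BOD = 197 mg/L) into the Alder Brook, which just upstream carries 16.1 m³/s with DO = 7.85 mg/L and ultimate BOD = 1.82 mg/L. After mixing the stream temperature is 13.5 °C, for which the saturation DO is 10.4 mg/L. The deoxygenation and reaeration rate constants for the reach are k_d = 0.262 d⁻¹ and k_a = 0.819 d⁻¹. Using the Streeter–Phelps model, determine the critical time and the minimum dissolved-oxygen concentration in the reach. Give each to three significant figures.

Mixed DO = (16.1×7.85 + 1.97×2.12)/(16.1+1.97) = 130.6/18.07 = 7.225 mg/L.
Mixed L₀ = (16.1×1.82 + 1.97×197)/(18.07) = 417.4/18.07 = 23.10 mg/L.
Initial deficit D₀ = C_s − DO₀ = 10.4 − 7.225 = 3.175 mg/L.
t_c = (1/0.5570) ln[(0.819/0.262)(1 − 3.175×0.5570/(0.262×23.10))] = 1.795 × ln(2.213) = 1.426 d.
D_c = (0.262/0.819) × 23.10 × e^(−0.262×1.426) = 0.3199 × 23.10 × 0.6883 = 5.086 mg/L.
Minimum DO = 10.4 − 5.086 = 5.314 mg/L.

t_c ≈ 1.43 d; minimum DO ≈ 5.31 mg/L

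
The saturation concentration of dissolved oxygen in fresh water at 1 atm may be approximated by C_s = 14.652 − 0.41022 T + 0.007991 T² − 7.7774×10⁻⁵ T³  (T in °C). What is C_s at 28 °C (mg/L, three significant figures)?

C_s = 14.652 − 0.41022×28 + 0.007991×28² − 7.7774×10⁻⁵×28³ = 7.723 mg/L.

C_s ≈ 7.72 mg/L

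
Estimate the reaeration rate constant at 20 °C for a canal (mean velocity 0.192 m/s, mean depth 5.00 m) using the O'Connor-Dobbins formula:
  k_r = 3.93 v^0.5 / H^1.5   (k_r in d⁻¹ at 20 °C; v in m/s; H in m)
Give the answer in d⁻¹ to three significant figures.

k_r = 3.93 × 0.192^0.5 / 5.00^1.5 = 3.93 × 0.4382 / 11.18 = 0.1540 d⁻¹.

k_r ≈ 0.154 d⁻¹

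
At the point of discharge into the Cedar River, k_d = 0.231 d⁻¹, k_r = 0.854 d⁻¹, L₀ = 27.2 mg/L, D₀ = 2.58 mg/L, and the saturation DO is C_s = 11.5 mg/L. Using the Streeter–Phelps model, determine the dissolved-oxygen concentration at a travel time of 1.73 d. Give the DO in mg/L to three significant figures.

DO ≈ 6.45 mg/L

k_d L₀/(k_r−k_d) = 0.231×27.2/(0.854−0.231) = 6.283/0.6230 = 10.09 mg/L.
e^(−k_d t) = e^(−0.231×1.730) = 0.6706; e^(−k_r t) = e^(−0.854×1.730) = 0.2282.
D = 10.09 × (0.6706 − 0.2282) + 2.58 × 0.2282 = 4.461 + 0.5888 = 5.050 mg/L.
DO = C_s − D = 11.5 − 5.050 = 6.450 mg/L.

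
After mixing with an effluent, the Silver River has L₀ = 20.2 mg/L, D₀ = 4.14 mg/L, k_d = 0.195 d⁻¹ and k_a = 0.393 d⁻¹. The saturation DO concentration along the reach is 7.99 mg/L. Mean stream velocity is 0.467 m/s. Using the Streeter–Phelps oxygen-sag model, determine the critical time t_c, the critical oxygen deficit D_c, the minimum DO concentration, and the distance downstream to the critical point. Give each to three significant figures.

With k_a/k_d = 2.015 and 1 − D₀(k_a−k_d)/(k_d L₀) = 0.7919,
t_c = ln(2.015 × 0.7919) / (0.393 − 0.195) = ln(1.596) / 0.1980 = 0.4675/0.1980 = 2.361 d.
D_c = (k_d/k_a) L₀ e^(−k_d t_c) = (0.195/0.393) × 20.2 × e^(−0.195×2.361) = 0.4962 × 20.2 × 0.6310 = 6.325 mg/L.
Minimum DO = C_s − D_c = 7.99 − 6.325 = 1.665 mg/L.
x_c = v t_c = 0.467 m/s × 2.361 d × 86400 s/d = 95270 m ≈ 95.3 km.

t_c ≈ 2.36 d; D_c ≈ 6.32 mg/L; min DO ≈ 1.67 mg/L; x_c ≈ 95.3 km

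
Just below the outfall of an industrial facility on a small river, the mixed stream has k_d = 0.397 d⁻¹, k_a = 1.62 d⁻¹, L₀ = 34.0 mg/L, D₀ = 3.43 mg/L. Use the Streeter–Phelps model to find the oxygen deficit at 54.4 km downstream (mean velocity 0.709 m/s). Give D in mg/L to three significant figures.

D ≈ 5.95 mg/L

Travel time t = x/v = 54.4 km / (0.709 m/s) = 54400 m / 0.709 m/s = 76730 s = 0.8881 d.
k_d L₀/(k_a−k_d) = 0.397×34.0/(1.62−0.397) = 13.50/1.223 = 11.04 mg/L.
e^(−k_d t) = e^(−0.397×0.8881) = 0.7029; e^(−k_a t) = e^(−1.62×0.8881) = 0.2372.
D = 11.04 × (0.7029 − 0.2372) + 3.43 × 0.2372 = 5.139 + 0.8138 = 5.953 mg/L.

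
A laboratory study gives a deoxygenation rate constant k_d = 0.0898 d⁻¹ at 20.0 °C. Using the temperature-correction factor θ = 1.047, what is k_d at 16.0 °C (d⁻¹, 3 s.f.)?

k_d ≈ 0.0747 d⁻¹

k_d(T₂) = k_d(T₁) · θ^(T₂−T₁) = 0.0898 × 1.047^(16.0−20.0)
= 0.0898 × 1.047^-4.00 = 0.0898 × 0.8322 = 0.07473 d⁻¹.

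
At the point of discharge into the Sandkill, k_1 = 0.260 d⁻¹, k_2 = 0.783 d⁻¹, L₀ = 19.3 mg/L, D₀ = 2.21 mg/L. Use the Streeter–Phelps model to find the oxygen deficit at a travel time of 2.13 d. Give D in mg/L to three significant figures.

k_1 L₀/(k_2−k_1) = 0.260×19.3/(0.783−0.260) = 5.018/0.5230 = 9.595 mg/L.
e^(−k_1 t) = e^(−0.260×2.130) = 0.5748; e^(−k_2 t) = e^(−0.783×2.130) = 0.1887.
D = 9.595 × (0.5748 − 0.1887) + 2.21 × 0.1887 = 3.704 + 0.4169 = 4.121 mg/L.

D ≈ 4.12 mg/L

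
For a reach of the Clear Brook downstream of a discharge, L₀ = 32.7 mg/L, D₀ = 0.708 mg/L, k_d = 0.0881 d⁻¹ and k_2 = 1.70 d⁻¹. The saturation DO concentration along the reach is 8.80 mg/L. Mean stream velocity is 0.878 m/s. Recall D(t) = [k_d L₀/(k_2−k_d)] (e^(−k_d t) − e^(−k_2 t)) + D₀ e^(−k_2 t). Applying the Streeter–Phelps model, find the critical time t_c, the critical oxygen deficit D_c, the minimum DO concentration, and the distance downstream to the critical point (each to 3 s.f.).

t_c ≈ 1.52 d; D_c ≈ 1.48 mg/L; min DO ≈ 7.32 mg/L; x_c ≈ 116 km

At the critical point dD/dt = 0, so k_d L₀ e^(−k_d t) = k_2 D. Substituting D(t) from the Streeter–Phelps equation and solving for t gives
t_c = ln[(k_2/k_d)(1 − D₀(k_2−k_d)/(k_d L₀))] / (k_2−k_d).
Here k_2−k_d = 1.612 d⁻¹ and 1 − D₀(k_2−k_d)/(k_d L₀) = 1 − 0.708×1.612/(0.0881×32.7) = 0.6039, so
t_c = ln(19.30 × 0.6039) / 1.612 = 2.455 / 1.612 = 1.523 d.
L(t_c) = L₀ e^(−k_d t_c) = 32.7 × 0.8744 = 28.59 mg/L, and at the critical point k_2 D_c = k_d L, so D_c = (0.0881/1.70) × 28.59 = 1.482 mg/L.
Minimum DO = C_s − D_c = 8.80 − 1.482 = 7.318 mg/L.
x_c = v t_c = 0.878 m/s × 1.523 d × 86400 s/d = 115600 m ≈ 116 km.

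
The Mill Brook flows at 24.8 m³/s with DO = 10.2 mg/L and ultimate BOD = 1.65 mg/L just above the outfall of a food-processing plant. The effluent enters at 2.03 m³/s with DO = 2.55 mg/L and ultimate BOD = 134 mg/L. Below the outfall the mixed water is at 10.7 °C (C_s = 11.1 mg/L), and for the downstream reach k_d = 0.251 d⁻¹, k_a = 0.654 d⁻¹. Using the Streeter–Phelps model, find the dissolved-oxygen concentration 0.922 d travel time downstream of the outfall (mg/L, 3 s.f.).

Mixed DO = (24.8×10.2 + 2.03×2.55)/(24.8+2.03) = 258.1/26.83 = 9.621 mg/L.
Mixed L₀ = (24.8×1.65 + 2.03×134)/(26.83) = 312.9/26.83 = 11.66 mg/L.
Initial deficit D₀ = C_s − DO₀ = 11.1 − 9.621 = 1.479 mg/L.
D(0.922) = [0.251×11.66/(0.654−0.251)](e^(−0.251×0.922) − e^(−0.654×0.922)) + 1.479 e^(−0.654×0.922)
= 7.265 × (0.7934 − 0.5472) + 1.479 × 0.5472 = 2.598 mg/L.
DO = 11.1 − 2.598 = 8.502 mg/L.

DO ≈ 8.50 mg/L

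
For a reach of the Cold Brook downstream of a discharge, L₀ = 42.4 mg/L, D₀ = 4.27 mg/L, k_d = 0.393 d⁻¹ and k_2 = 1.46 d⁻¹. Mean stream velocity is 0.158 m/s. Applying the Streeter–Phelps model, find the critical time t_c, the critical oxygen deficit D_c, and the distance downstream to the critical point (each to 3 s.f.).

At the critical point dD/dt = 0, so k_d L₀ e^(−k_d t) = k_2 D. Substituting D(t) from the Streeter–Phelps equation and solving for t gives
t_c = ln[(k_2/k_d)(1 − D₀(k_2−k_d)/(k_d L₀))] / (k_2−k_d).
Here k_2−k_d = 1.067 d⁻¹ and 1 − D₀(k_2−k_d)/(k_d L₀) = 1 − 4.27×1.067/(0.393×42.4) = 0.7266, so
t_c = ln(3.715 × 0.7266) / 1.067 = 0.9930 / 1.067 = 0.9306 d.
D_c = (k_d/k_2) L₀ e^(−k_d t_c) = (0.393/1.46) × 42.4 × e^(−0.393×0.9306) = 0.2692 × 42.4 × 0.6937 = 7.917 mg/L.
x_c = v t_c = 0.158 m/s × 0.9306 d × 86400 s/d = 12700 m ≈ 12.7 km.

t_c ≈ 0.931 d; D_c ≈ 7.92 mg/L; x_c ≈ 12.7 km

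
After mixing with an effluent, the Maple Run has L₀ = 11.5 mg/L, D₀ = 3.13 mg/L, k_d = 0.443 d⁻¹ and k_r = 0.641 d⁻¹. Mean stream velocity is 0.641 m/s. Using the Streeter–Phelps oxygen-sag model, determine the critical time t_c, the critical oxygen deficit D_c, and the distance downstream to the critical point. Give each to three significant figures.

At the critical point dD/dt = 0, so k_d L₀ e^(−k_d t) = k_r D. Substituting D(t) from the Streeter–Phelps equation and solving for t gives
t_c = ln[(k_r/k_d)(1 − D₀(k_r−k_d)/(k_d L₀))] / (k_r−k_d).
Here k_r−k_d = 0.1980 d⁻¹ and 1 − D₀(k_r−k_d)/(k_d L₀) = 1 − 3.13×0.1980/(0.443×11.5) = 0.8784, so
t_c = ln(1.447 × 0.8784) / 0.1980 = 0.2398 / 0.1980 = 1.211 d.
L(t_c) = L₀ e^(−k_d t_c) = 11.5 × 0.5848 = 6.726 mg/L, and at the critical point k_r D_c = k_d L, so D_c = (0.443/0.641) × 6.726 = 4.648 mg/L.
x_c = v t_c = 0.641 m/s × 1.211 d × 86400 s/d = 67060 m ≈ 67.1 km.

t_c ≈ 1.21 d; D_c ≈ 4.65 mg/L; x_c ≈ 67.1 km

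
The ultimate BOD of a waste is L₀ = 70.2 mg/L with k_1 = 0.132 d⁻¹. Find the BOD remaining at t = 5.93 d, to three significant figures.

L_t = L₀ e^(−k_1 t) = 70.2 × e^(−0.132×5.93) = 70.2 × 0.4571 = 32.09 mg/L.

L ≈ 32.1 mg/L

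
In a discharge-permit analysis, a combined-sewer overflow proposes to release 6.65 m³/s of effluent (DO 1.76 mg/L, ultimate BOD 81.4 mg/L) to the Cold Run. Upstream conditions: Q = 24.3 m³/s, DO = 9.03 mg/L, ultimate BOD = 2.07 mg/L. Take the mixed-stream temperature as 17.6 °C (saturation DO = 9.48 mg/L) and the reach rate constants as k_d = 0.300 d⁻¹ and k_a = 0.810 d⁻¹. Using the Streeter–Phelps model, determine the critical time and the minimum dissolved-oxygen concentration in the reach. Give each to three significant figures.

t_c ≈ 1.56 d; minimum DO ≈ 5.05 mg/L

Mixed DO = (24.3×9.03 + 6.65×1.76)/(24.3+6.65) = 231.1/30.95 = 7.468 mg/L.
Mixed L₀ = (24.3×2.07 + 6.65×81.4)/(30.95) = 591.6/30.95 = 19.12 mg/L.
Initial deficit D₀ = C_s − DO₀ = 9.48 − 7.468 = 2.012 mg/L.
t_c = (1/0.5100) ln[(0.810/0.300)(1 − 2.012×0.5100/(0.300×19.12))] = 1.961 × ln(2.217) = 1.561 d.
D_c = (0.300/0.810) × 19.12 × e^(−0.300×1.561) = 0.3704 × 19.12 × 0.6261 = 4.432 mg/L.
Minimum DO = 9.48 − 4.432 = 5.048 mg/L.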